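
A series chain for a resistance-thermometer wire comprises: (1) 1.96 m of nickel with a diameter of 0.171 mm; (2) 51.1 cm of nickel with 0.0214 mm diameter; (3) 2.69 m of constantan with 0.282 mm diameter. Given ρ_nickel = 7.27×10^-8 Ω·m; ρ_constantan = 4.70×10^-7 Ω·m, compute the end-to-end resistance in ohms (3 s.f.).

130 Ω

Seg 1: A = π(d/2)² = π(8.5500e-05 m)² = 2.297e-08 m²
R_1 = (7.27×10^-8)(1.96)/(2.297e-08) = 6.205 Ω
Seg 2: A = π(d/2)² = π(1.0700e-05 m)² = 3.597e-10 m²
R_2 = (7.27×10^-8)(0.511)/(3.597e-10) = 103.3 Ω
Seg 3: A = π(d/2)² = π(1.4100e-04 m)² = 6.246e-08 m²
R_3 = (4.70×10^-7)(2.69)/(6.246e-08) = 20.24 Ω
R_total = R_1 + R_2 + R_3 = 130 Ω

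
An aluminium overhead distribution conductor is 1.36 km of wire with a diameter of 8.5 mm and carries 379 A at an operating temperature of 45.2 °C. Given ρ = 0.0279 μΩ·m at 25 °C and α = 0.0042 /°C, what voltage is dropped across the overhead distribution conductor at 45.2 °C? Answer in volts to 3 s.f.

275 V

ρ = 0.0279 μΩ·m = 2.79×10^-8 Ω·m
A = π(d/2)² = π(4.2500e-03 m)² = 5.675e-05 m²
R₍25₎ = ρL/A = (2.79×10^-8)(1360)/(5.675e-05) = 0.6687 Ω
R₍45.2₎ = R₍25₎(1 + αΔT) = 0.6687 × (1 + 0.0042×20.2) = 0.7254 Ω
V = IR = 379 × 0.7254 = 275 V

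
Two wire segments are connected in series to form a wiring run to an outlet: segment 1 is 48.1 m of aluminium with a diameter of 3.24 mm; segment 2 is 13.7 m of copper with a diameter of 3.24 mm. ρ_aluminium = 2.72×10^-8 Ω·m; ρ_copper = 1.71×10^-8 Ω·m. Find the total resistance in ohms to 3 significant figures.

Segment 1: A = π(d/2)² = π(1.6200e-03 m)² = 8.245e-06 m²
R₁ = ρL/A = (2.72×10^-8)(48.1)/(8.245e-06) = 0.1587 Ω
R₂ = (1.71×10^-8)(13.7)/(8.245e-06) = 0.02841 Ω
R = R₁ + R₂ = 0.187 Ω

0.187 Ω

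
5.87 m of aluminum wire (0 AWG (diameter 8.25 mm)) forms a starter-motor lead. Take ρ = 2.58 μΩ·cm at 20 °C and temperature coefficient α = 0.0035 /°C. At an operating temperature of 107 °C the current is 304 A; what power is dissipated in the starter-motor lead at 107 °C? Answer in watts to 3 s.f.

ρ = 2.58 μΩ·cm = 2.58×10^-8 Ω·m
A = π(8.25/2 mm)² = π(4.1250e-03 m)² = 5.346e-05 m²
R₍20₎ = ρL/A = (2.58×10^-8)(5.87)/(5.346e-05) = 0.002833 Ω
R₍107₎ = R₍20₎(1 + αΔT) = 0.002833 × (1 + 0.0035×87) = 0.003696 Ω
P = I²R = (304)² × 0.003696 = 342 W

342 W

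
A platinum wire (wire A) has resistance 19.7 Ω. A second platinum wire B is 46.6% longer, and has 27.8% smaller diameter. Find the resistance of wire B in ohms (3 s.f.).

R ∝ L/d², so R_B/R_A = (1 + 46.6/100) × (1 − 27.8/100)⁻²
= 1.466 × 1.918 = 2.812
R_B = 2.812 × 19.7 = 55.4 Ω

55.4 Ω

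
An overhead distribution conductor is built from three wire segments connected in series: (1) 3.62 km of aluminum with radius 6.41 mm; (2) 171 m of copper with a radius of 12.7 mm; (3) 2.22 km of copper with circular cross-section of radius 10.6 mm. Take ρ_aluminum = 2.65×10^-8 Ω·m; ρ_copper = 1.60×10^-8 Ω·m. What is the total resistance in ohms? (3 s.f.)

Seg 1: A = πr² = π(6.4100e-03 m)² = 1.291e-04 m²
R_1 = (2.65×10^-8)(3620)/(1.291e-04) = 0.7432 Ω
Seg 2: A = πr² = π(1.2700e-02 m)² = 5.067e-04 m²
R_2 = (1.60×10^-8)(171)/(5.067e-04) = 0.0054 Ω
Seg 3: A = πr² = π(1.0600e-02 m)² = 3.530e-04 m²
R_3 = (1.60×10^-8)(2220)/(3.530e-04) = 0.1006 Ω
R_total = R_1 + R_2 + R_3 = 0.849 Ω

0.849 Ω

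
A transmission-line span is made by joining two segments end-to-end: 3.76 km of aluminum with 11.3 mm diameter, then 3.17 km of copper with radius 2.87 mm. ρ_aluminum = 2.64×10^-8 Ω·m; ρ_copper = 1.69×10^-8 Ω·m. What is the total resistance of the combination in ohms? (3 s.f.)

3.06 Ω

Segment 1: A = π(d/2)² = π(5.6500e-03 m)² = 1.003e-04 m²
R₁ = ρL/A = (2.64×10^-8)(3760)/(1.003e-04) = 0.9898 Ω
Segment 2: A = πr² = π(2.8700e-03 m)² = 2.588e-05 m²
R₂ = (1.69×10^-8)(3170)/(2.588e-05) = 2.07 Ω
R = R₁ + R₂ = 3.06 Ω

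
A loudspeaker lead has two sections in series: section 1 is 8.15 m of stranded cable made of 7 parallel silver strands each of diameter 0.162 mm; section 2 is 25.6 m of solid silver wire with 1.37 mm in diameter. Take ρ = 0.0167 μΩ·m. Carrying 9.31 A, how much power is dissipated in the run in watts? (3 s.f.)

ρ = 0.0167 μΩ·m = 1.67×10^-8 Ω·m
Section 1: A_strand = π(8.1000e-05)² = 2.061e-08 m²; R₁ = ρL/(N·A_s) = (1.67×10^-8)(8.15)/(7×2.061e-08) = 0.9433 Ω
Section 2: A = π(d/2)² = π(6.8500e-04 m)² = 1.474e-06 m²
R₂ = (1.67×10^-8)(25.6)/(1.474e-06) = 0.29 Ω
R = R₁ + R₂ = 1.233 Ω
P = I²R = (9.31)² × 1.233 = 107 W

107 W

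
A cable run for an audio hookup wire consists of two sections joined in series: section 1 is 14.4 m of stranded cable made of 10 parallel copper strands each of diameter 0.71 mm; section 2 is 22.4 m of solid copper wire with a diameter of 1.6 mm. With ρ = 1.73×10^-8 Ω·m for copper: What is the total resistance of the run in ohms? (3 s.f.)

Section 1: A_strand = π(3.5500e-04)² = 3.959e-07 m²; R₁ = ρL/(N·A_s) = (1.73×10^-8)(14.4)/(10×3.959e-07) = 0.06292 Ω
Section 2: A = π(d/2)² = π(8.0000e-04 m)² = 2.011e-06 m²
R₂ = (1.73×10^-8)(22.4)/(2.011e-06) = 0.1927 Ω
R = R₁ + R₂ = 0.256 Ω

0.256 Ω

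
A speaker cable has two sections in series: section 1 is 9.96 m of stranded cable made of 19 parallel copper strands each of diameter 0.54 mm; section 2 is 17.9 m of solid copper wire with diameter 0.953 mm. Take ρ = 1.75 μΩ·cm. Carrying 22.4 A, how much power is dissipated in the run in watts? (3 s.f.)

240 W

ρ = 1.75 μΩ·cm = 1.75×10^-8 Ω·m
Section 1: A_strand = π(2.7000e-04)² = 2.290e-07 m²; R₁ = ρL/(N·A_s) = (1.75×10^-8)(9.96)/(19×2.290e-07) = 0.04006 Ω
Section 2: A = π(d/2)² = π(4.7650e-04 m)² = 7.133e-07 m²
R₂ = (1.75×10^-8)(17.9)/(7.133e-07) = 0.4392 Ω
R = R₁ + R₂ = 0.4792 Ω
P = I²R = (22.4)² × 0.4792 = 240 W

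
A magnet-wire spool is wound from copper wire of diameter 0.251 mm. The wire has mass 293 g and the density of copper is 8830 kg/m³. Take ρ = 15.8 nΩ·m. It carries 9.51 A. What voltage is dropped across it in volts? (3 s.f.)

ρ = 15.8 nΩ·m = 1.58×10^-8 Ω·m
A = π(d/2)² = π(1.2550e-04 m)² = 4.9481e-08 m²
L = m/(density·A) = 0.293/(8830×4.9481e-08) = 670.6 m
R = ρL/A = (1.58×10^-8)(670.6)/(4.9481e-08) = 214.1 Ω
V = IR = 9.51 × 214.1 = 2040 V

2040 V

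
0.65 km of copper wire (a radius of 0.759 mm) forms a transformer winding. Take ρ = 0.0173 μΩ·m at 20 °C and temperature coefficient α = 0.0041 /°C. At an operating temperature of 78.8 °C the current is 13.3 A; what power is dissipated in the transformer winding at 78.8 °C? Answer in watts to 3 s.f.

ρ = 0.0173 μΩ·m = 1.73×10^-8 Ω·m
A = πr² = π(7.5900e-04 m)² = 1.810e-06 m²
R₍20₎ = ρL/A = (1.73×10^-8)(650)/(1.810e-06) = 6.213 Ω
R₍78.8₎ = R₍20₎(1 + αΔT) = 6.213 × (1 + 0.0041×58.8) = 7.711 Ω
P = I²R = (13.3)² × 7.711 = 1360 W

1360 W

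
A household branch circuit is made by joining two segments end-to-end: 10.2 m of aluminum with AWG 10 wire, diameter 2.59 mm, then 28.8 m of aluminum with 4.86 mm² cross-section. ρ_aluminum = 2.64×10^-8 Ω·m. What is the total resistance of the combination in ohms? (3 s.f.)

Segment 1: A = π(2.59/2 mm)² = π(1.2950e-03 m)² = 5.269e-06 m²
R₁ = ρL/A = (2.64×10^-8)(10.2)/(5.269e-06) = 0.05111 Ω
Segment 2: A = 4.86 mm² = 4.860e-06 m²
R₂ = (2.64×10^-8)(28.8)/(4.860e-06) = 0.1564 Ω
R = R₁ + R₂ = 0.208 Ω

0.208 Ω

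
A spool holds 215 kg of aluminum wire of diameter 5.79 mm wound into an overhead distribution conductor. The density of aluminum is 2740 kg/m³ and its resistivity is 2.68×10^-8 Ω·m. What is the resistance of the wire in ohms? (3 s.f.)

3.03 Ω

A = π(d/2)² = π(2.8950e-03 m)² = 2.6330e-05 m²
L = m/(density·A) = 215/(2740×2.6330e-05) = 2980 m
R = ρL/A = (2.68×10^-8)(2980)/(2.6330e-05) = 3.03 Ω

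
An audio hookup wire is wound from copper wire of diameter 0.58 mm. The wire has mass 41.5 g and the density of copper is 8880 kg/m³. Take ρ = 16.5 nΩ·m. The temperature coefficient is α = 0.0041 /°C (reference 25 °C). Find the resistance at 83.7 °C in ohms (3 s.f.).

ρ = 16.5 nΩ·m = 1.65×10^-8 Ω·m
A = π(d/2)² = π(2.9000e-04 m)² = 2.6421e-07 m²
L = m/(density·A) = 0.0415/(8880×2.6421e-07) = 17.69 m
R = ρL/A = (1.65×10^-8)(17.69)/(2.6421e-07) = 1.105 Ω
R(83.7 °C) = 1.105 × (1 + 0.0041×58.7) = 1.37 Ω

1.37 Ω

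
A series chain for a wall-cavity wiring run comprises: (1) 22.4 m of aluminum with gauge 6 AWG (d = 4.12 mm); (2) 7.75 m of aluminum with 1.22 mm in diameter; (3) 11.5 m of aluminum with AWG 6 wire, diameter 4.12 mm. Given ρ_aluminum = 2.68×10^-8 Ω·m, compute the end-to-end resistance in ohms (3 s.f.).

0.246 Ω

Seg 1: A = π(4.12/2 mm)² = π(2.0600e-03 m)² = 1.333e-05 m²
R_1 = (2.68×10^-8)(22.4)/(1.333e-05) = 0.04503 Ω
Seg 2: A = π(d/2)² = π(6.1000e-04 m)² = 1.169e-06 m²
R_2 = (2.68×10^-8)(7.75)/(1.169e-06) = 0.1777 Ω
Seg 3: A = π(4.12/2 mm)² = π(2.0600e-03 m)² = 1.333e-05 m²
R_3 = (2.68×10^-8)(11.5)/(1.333e-05) = 0.02312 Ω
R_total = R_1 + R_2 + R_3 = 0.246 Ω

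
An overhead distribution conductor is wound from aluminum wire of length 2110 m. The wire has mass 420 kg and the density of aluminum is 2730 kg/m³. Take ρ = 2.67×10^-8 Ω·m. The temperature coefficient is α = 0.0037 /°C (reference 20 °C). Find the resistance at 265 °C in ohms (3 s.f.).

A = m/(density·L) = 420/(2730×2110) = 7.2913e-05 m²
R = ρL/A = (2.67×10^-8)(2110)/(7.2913e-05) = 0.7727 Ω
R(265 °C) = 0.7727 × (1 + 0.0037×245) = 1.47 Ω

1.47 Ω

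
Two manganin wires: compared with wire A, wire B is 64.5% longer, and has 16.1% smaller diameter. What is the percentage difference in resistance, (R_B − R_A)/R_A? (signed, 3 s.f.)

134%

R ∝ L/d², so R_B/R_A = (1 + 64.5/100) × (1 − 16.1/100)⁻²
= 1.645 × 1.421 = 2.337
(R_B − R_A)/R_A = 2.337 − 1 = 134%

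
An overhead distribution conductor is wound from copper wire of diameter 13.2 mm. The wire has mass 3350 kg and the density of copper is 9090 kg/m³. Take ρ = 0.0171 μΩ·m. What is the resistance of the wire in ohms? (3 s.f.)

0.337 Ω

ρ = 0.0171 μΩ·m = 1.71×10^-8 Ω·m
A = π(d/2)² = π(6.6000e-03 m)² = 1.3685e-04 m²
L = m/(density·A) = 3350/(9090×1.3685e-04) = 2693 m
R = ρL/A = (1.71×10^-8)(2693)/(1.3685e-04) = 0.337 Ω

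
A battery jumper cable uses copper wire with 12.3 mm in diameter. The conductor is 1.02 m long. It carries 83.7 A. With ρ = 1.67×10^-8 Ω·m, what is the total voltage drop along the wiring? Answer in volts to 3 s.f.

0.0120 V

A = π(d/2)² = π(6.1500e-03 m)² = 1.188e-04 m²
R = ρL/A = (1.67×10^-8)(1.02)/(1.188e-04) = 1.434×10^-4 Ω
V = IR = 83.7 × 1.434×10^-4 = 0.0120 V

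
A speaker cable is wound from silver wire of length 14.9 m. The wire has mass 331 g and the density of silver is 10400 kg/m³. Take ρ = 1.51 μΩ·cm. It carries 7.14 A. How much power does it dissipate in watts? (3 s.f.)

5.37 W

ρ = 1.51 μΩ·cm = 1.51×10^-8 Ω·m
A = m/(density·L) = 0.331/(10400×14.9) = 2.1360e-06 m²
R = ρL/A = (1.51×10^-8)(14.9)/(2.1360e-06) = 0.1053 Ω
P = I²R = (7.14)² × 0.1053 = 5.37 W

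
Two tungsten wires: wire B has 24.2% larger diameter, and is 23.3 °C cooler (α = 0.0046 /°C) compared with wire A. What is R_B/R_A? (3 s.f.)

0.579

R ∝ ρL/d² with ρ ∝ (1+αΔT), so R_B/R_A = (1 + 24.2/100)⁻² × (1 − 0.0046×23.3)
= 0.6483 × 0.8928 = 0.579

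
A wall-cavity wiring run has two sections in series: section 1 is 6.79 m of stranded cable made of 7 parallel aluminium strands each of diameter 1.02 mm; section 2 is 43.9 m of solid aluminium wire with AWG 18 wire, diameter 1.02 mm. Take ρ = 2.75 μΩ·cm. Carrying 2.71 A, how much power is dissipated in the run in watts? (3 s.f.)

ρ = 2.75 μΩ·cm = 2.75×10^-8 Ω·m
Section 1: A_strand = π(5.1000e-04)² = 8.171e-07 m²; R₁ = ρL/(N·A_s) = (2.75×10^-8)(6.79)/(7×8.171e-07) = 0.03264 Ω
Section 2: A = π(1.02/2 mm)² = π(5.1000e-04 m)² = 8.171e-07 m²
R₂ = (2.75×10^-8)(43.9)/(8.171e-07) = 1.477 Ω
R = R₁ + R₂ = 1.51 Ω
P = I²R = (2.71)² × 1.51 = 11.1 W

11.1 W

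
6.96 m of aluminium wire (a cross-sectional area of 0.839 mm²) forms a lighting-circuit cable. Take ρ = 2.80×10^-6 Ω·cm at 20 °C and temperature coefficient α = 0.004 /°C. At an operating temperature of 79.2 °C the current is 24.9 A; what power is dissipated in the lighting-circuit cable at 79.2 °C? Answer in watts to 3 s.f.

ρ = 2.80×10^-6 Ω·cm = 2.80×10^-8 Ω·m
A = 0.839 mm² = 8.390e-07 m²
R₍20₎ = ρL/A = (2.80×10^-8)(6.96)/(8.390e-07) = 0.2323 Ω
R₍79.2₎ = R₍20₎(1 + αΔT) = 0.2323 × (1 + 0.004×59.2) = 0.2873 Ω
P = I²R = (24.9)² × 0.2873 = 178 W

178 W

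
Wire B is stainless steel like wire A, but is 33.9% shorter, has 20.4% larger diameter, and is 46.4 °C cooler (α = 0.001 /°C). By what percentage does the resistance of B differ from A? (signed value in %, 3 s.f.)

R ∝ ρL/d² with ρ ∝ (1+αΔT), so R_B/R_A = (1 − 33.9/100) × (1 + 20.4/100)⁻² × (1 − 0.001×46.4)
= 0.661 × 0.6898 × 0.9536 = 0.4348
(R_B − R_A)/R_A = 0.4348 − 1 = -56.5%

-56.5%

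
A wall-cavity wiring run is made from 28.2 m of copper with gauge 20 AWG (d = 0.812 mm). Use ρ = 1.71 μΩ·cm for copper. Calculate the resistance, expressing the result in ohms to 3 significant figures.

ρ = 1.71 μΩ·cm = 1.71×10^-8 Ω·m
A = π(0.812/2 mm)² = π(4.0600e-04 m)² = 5.178e-07 m²
R = ρL/A = (1.71×10^-8)(28.2 m)/(5.178e-07 m²) = 0.931 Ω

0.931 Ω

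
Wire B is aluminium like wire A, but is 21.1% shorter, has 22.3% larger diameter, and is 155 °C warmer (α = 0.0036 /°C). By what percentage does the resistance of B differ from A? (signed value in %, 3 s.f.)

-17.8%

R ∝ ρL/d² with ρ ∝ (1+αΔT), so R_B/R_A = (1 − 21.1/100) × (1 + 22.3/100)⁻² × (1 + 0.0036×155)
= 0.789 × 0.6686 × 1.558 = 0.8218
(R_B − R_A)/R_A = 0.8218 − 1 = -17.8%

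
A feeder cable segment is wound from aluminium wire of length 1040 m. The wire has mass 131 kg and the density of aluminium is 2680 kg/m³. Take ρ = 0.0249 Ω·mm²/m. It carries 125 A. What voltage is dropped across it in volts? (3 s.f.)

68.9 V

ρ = 0.0249 Ω·mm²/m = 2.49×10^-8 Ω·m
A = m/(density·L) = 131/(2680×1040) = 4.7001e-05 m²
R = ρL/A = (2.49×10^-8)(1040)/(4.7001e-05) = 0.551 Ω
V = IR = 125 × 0.551 = 68.9 V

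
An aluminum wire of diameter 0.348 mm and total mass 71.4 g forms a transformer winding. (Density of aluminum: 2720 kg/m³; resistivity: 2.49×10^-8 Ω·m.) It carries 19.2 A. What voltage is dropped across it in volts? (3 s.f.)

1390 V

A = π(d/2)² = π(1.7400e-04 m)² = 9.5115e-08 m²
L = m/(density·A) = 0.0714/(2720×9.5115e-08) = 276 m
R = ρL/A = (2.49×10^-8)(276)/(9.5115e-08) = 72.25 Ω
V = IR = 19.2 × 72.25 = 1390 V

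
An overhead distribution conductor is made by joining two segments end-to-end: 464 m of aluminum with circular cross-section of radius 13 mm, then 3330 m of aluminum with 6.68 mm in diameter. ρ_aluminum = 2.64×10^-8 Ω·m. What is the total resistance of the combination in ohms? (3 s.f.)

Segment 1: A = πr² = π(1.3000e-02 m)² = 5.309e-04 m²
R₁ = ρL/A = (2.64×10^-8)(464)/(5.309e-04) = 0.02307 Ω
Segment 2: A = π(d/2)² = π(3.3400e-03 m)² = 3.505e-05 m²
R₂ = (2.64×10^-8)(3330)/(3.505e-05) = 2.508 Ω
R = R₁ + R₂ = 2.53 Ω

2.53 Ω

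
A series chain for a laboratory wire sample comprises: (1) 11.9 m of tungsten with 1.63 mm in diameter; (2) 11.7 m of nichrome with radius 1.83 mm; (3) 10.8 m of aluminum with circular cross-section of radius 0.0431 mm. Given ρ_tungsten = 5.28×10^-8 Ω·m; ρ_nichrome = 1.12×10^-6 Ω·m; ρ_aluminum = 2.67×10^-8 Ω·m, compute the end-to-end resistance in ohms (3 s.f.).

Seg 1: A = π(d/2)² = π(8.1500e-04 m)² = 2.087e-06 m²
R_1 = (5.28×10^-8)(11.9)/(2.087e-06) = 0.3011 Ω
Seg 2: A = πr² = π(1.8300e-03 m)² = 1.052e-05 m²
R_2 = (1.12×10^-6)(11.7)/(1.052e-05) = 1.246 Ω
Seg 3: A = πr² = π(4.3100e-05 m)² = 5.836e-09 m²
R_3 = (2.67×10^-8)(10.8)/(5.836e-09) = 49.41 Ω
R_total = R_1 + R_2 + R_3 = 51.0 Ω

51.0 Ω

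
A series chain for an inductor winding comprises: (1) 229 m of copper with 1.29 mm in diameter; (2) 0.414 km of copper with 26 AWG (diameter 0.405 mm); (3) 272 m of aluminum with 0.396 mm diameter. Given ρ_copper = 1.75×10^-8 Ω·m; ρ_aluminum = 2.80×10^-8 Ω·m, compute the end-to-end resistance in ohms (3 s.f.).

121 Ω

Seg 1: A = π(d/2)² = π(6.4500e-04 m)² = 1.307e-06 m²
R_1 = (1.75×10^-8)(229)/(1.307e-06) = 3.066 Ω
Seg 2: A = π(0.405/2 mm)² = π(2.0250e-04 m)² = 1.288e-07 m²
R_2 = (1.75×10^-8)(414)/(1.288e-07) = 56.24 Ω
Seg 3: A = π(d/2)² = π(1.9800e-04 m)² = 1.232e-07 m²
R_3 = (2.80×10^-8)(272)/(1.232e-07) = 61.84 Ω
R_total = R_1 + R_2 + R_3 = 121 Ω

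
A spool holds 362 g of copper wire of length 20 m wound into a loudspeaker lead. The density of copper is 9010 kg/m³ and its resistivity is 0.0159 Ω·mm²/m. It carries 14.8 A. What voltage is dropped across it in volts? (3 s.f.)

2.34 V

ρ = 0.0159 Ω·mm²/m = 1.59×10^-8 Ω·m
A = m/(density·L) = 0.362/(9010×20) = 2.0089e-06 m²
R = ρL/A = (1.59×10^-8)(20)/(2.0089e-06) = 0.1583 Ω
V = IR = 14.8 × 0.1583 = 2.34 V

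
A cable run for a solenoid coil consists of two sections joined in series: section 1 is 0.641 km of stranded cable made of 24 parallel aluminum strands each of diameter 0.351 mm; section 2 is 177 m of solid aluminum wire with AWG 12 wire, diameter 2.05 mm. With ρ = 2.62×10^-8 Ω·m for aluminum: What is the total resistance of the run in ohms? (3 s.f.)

Section 1: A_strand = π(1.7550e-04)² = 9.676e-08 m²; R₁ = ρL/(N·A_s) = (2.62×10^-8)(641)/(24×9.676e-08) = 7.232 Ω
Section 2: A = π(2.05/2 mm)² = π(1.0250e-03 m)² = 3.301e-06 m²
R₂ = (2.62×10^-8)(177)/(3.301e-06) = 1.405 Ω
R = R₁ + R₂ = 8.64 Ω

8.64 Ω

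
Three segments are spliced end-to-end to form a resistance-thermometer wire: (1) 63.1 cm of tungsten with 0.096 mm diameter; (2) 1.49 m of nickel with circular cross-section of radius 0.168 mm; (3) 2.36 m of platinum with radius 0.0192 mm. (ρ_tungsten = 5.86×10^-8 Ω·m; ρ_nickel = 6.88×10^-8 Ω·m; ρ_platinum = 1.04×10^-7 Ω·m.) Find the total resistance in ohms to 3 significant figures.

Seg 1: A = π(d/2)² = π(4.8000e-05 m)² = 7.238e-09 m²
R_1 = (5.86×10^-8)(0.631)/(7.238e-09) = 5.109 Ω
Seg 2: A = πr² = π(1.6800e-04 m)² = 8.867e-08 m²
R_2 = (6.88×10^-8)(1.49)/(8.867e-08) = 1.156 Ω
Seg 3: A = πr² = π(1.9200e-05 m)² = 1.158e-09 m²
R_3 = (1.04×10^-7)(2.36)/(1.158e-09) = 211.9 Ω
R_total = R_1 + R_2 + R_3 = 218 Ω

218 Ω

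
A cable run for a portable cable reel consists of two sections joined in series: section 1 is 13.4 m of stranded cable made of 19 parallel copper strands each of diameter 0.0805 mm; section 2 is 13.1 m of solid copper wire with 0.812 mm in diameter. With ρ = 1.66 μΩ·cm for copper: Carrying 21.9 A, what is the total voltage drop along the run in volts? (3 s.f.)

59.6 V

ρ = 1.66 μΩ·cm = 1.66×10^-8 Ω·m
Section 1: A_strand = π(4.0250e-05)² = 5.090e-09 m²; R₁ = ρL/(N·A_s) = (1.66×10^-8)(13.4)/(19×5.090e-09) = 2.3 Ω
Section 2: A = π(d/2)² = π(4.0600e-04 m)² = 5.178e-07 m²
R₂ = (1.66×10^-8)(13.1)/(5.178e-07) = 0.4199 Ω
R = R₁ + R₂ = 2.72 Ω
V = IR = 21.9 × 2.72 = 59.6 V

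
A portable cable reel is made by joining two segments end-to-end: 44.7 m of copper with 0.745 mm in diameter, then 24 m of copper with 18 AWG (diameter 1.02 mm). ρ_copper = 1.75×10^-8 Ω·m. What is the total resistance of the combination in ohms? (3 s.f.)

2.31 Ω

Segment 1: A = π(d/2)² = π(3.7250e-04 m)² = 4.359e-07 m²
R₁ = ρL/A = (1.75×10^-8)(44.7)/(4.359e-07) = 1.794 Ω
Segment 2: A = π(1.02/2 mm)² = π(5.1000e-04 m)² = 8.171e-07 m²
R₂ = (1.75×10^-8)(24)/(8.171e-07) = 0.514 Ω
R = R₁ + R₂ = 2.31 Ω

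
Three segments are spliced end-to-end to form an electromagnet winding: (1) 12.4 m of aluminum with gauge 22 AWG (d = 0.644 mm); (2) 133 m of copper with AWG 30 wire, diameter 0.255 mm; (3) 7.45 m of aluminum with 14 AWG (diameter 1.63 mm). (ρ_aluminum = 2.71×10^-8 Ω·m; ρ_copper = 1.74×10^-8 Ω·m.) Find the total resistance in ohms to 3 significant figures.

Seg 1: A = π(0.644/2 mm)² = π(3.2200e-04 m)² = 3.257e-07 m²
R_1 = (2.71×10^-8)(12.4)/(3.257e-07) = 1.032 Ω
Seg 2: A = π(0.255/2 mm)² = π(1.2750e-04 m)² = 5.107e-08 m²
R_2 = (1.74×10^-8)(133)/(5.107e-08) = 45.31 Ω
Seg 3: A = π(1.63/2 mm)² = π(8.1500e-04 m)² = 2.087e-06 m²
R_3 = (2.71×10^-8)(7.45)/(2.087e-06) = 0.09675 Ω
R_total = R_1 + R_2 + R_3 = 46.4 Ω

46.4 Ω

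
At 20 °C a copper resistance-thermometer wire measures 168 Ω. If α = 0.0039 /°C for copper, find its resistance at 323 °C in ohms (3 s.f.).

367 Ω

ΔT = 323 − 20 = 303 °C
R = R₀(1 + αΔT) = 168 × (1 + 0.0039×303) = 168 × 2.182 = 367 Ω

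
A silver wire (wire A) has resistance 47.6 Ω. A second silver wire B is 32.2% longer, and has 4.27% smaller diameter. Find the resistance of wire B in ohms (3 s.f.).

R ∝ L/d², so R_B/R_A = (1 + 32.2/100) × (1 − 4.27/100)⁻²
= 1.322 × 1.091 = 1.443
R_B = 1.443 × 47.6 = 68.7 Ω

68.7 Ω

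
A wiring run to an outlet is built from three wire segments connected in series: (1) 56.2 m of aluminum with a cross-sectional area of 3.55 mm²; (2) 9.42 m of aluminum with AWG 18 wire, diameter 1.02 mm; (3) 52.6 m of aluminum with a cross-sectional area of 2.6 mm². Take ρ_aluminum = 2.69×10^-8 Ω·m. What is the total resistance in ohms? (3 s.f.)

Seg 1: A = 3.55 mm² = 3.550e-06 m²
R_1 = (2.69×10^-8)(56.2)/(3.550e-06) = 0.4259 Ω
Seg 2: A = π(1.02/2 mm)² = π(5.1000e-04 m)² = 8.171e-07 m²
R_2 = (2.69×10^-8)(9.42)/(8.171e-07) = 0.3101 Ω
Seg 3: A = 2.6 mm² = 2.600e-06 m²
R_3 = (2.69×10^-8)(52.6)/(2.600e-06) = 0.5442 Ω
R_total = R_1 + R_2 + R_3 = 1.28 Ω

1.28 Ω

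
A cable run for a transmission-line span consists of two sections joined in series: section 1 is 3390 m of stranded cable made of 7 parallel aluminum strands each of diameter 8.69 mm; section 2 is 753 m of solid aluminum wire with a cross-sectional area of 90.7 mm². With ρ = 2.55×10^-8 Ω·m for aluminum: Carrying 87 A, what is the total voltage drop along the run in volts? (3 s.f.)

36.5 V

Section 1: A_strand = π(4.3450e-03)² = 5.931e-05 m²; R₁ = ρL/(N·A_s) = (2.55×10^-8)(3390)/(7×5.931e-05) = 0.2082 Ω
Section 2: A = 90.7 mm² = 9.070e-05 m²
R₂ = (2.55×10^-8)(753)/(9.070e-05) = 0.2117 Ω
R = R₁ + R₂ = 0.4199 Ω
V = IR = 87 × 0.4199 = 36.5 V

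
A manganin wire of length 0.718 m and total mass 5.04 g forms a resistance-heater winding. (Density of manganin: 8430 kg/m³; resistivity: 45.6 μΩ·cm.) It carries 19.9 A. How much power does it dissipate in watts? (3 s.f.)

ρ = 45.6 μΩ·cm = 4.56×10^-7 Ω·m
A = m/(density·L) = 0.00504/(8430×0.718) = 8.3268e-07 m²
R = ρL/A = (4.56×10^-7)(0.718)/(8.3268e-07) = 0.3932 Ω
P = I²R = (19.9)² × 0.3932 = 156 W

156 W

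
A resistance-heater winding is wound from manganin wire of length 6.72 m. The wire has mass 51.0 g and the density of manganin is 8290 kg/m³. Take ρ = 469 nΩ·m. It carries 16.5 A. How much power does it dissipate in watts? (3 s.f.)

ρ = 469 nΩ·m = 4.69×10^-7 Ω·m
A = m/(density·L) = 0.051/(8290×6.72) = 9.1547e-07 m²
R = ρL/A = (4.69×10^-7)(6.72)/(9.1547e-07) = 3.443 Ω
P = I²R = (16.5)² × 3.443 = 937 W

937 W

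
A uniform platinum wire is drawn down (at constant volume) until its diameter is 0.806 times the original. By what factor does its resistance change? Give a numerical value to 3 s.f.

Volume constant ⇒ L' = L/r² with r = 0.806. R' = ρL'/A' = ρ(L/r²)/(πr²d₀²/4) = R/r⁴.
Factor = 2.37

2.37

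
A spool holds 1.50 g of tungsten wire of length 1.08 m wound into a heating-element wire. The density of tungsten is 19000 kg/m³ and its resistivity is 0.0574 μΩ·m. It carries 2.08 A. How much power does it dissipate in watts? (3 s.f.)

ρ = 0.0574 μΩ·m = 5.74×10^-8 Ω·m
A = m/(density·L) = 0.0015/(19000×1.08) = 7.3099e-08 m²
R = ρL/A = (5.74×10^-8)(1.08)/(7.3099e-08) = 0.8481 Ω
P = I²R = (2.08)² × 0.8481 = 3.67 W

3.67 W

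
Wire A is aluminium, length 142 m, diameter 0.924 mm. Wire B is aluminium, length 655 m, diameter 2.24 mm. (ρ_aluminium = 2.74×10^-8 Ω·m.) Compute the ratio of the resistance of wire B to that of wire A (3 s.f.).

0.785

R ∝ ρL/d², so R_B/R_A = (L_B/L_A) × (d_A/d_B)²
= (655/142) × (0.924/2.24)² = 0.785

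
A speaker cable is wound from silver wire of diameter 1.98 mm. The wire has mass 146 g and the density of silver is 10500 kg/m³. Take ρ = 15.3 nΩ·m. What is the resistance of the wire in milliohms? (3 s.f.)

ρ = 15.3 nΩ·m = 1.53×10^-8 Ω·m
A = π(d/2)² = π(9.9000e-04 m)² = 3.0791e-06 m²
L = m/(density·A) = 0.146/(10500×3.0791e-06) = 4.516 m
R = ρL/A = (1.53×10^-8)(4.516)/(3.0791e-06) = 22.4 mΩ

22.4 mΩ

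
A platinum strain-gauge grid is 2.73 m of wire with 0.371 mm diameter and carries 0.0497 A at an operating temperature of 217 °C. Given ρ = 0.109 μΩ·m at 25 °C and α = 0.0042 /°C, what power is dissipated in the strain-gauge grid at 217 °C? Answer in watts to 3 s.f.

0.0123 W

ρ = 0.109 μΩ·m = 1.09×10^-7 Ω·m
A = π(d/2)² = π(1.8550e-04 m)² = 1.081e-07 m²
R₍25₎ = ρL/A = (1.09×10^-7)(2.73)/(1.081e-07) = 2.753 Ω
R₍217₎ = R₍25₎(1 + αΔT) = 2.753 × (1 + 0.0042×192) = 4.972 Ω
P = I²R = (0.0497)² × 4.972 = 0.0123 W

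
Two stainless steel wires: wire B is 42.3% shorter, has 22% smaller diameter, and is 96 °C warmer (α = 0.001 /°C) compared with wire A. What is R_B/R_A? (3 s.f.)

R ∝ ρL/d² with ρ ∝ (1+αΔT), so R_B/R_A = (1 − 42.3/100) × (1 − 22/100)⁻² × (1 + 0.001×96)
= 0.577 × 1.644 × 1.096 = 1.04

1.04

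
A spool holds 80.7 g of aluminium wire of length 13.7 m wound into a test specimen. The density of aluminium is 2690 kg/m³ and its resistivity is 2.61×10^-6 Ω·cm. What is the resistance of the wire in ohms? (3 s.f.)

ρ = 2.61×10^-6 Ω·cm = 2.61×10^-8 Ω·m
A = m/(density·L) = 0.0807/(2690×13.7) = 2.1898e-06 m²
R = ρL/A = (2.61×10^-8)(13.7)/(2.1898e-06) = 0.163 Ω

0.163 Ω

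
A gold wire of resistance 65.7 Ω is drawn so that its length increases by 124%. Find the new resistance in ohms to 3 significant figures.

330 Ω

k = 1 + 124/100 = 2.24; volume constant ⇒ A' = A/k, so R' = k²R.
R' = 5.018 × 65.7 = 330 Ω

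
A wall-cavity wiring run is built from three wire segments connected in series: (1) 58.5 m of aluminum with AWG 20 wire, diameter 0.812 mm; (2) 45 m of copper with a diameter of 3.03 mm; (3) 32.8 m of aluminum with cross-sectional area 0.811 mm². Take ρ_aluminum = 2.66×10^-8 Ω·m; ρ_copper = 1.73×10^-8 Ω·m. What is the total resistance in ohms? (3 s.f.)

Seg 1: A = π(0.812/2 mm)² = π(4.0600e-04 m)² = 5.178e-07 m²
R_1 = (2.66×10^-8)(58.5)/(5.178e-07) = 3.005 Ω
Seg 2: A = π(d/2)² = π(1.5150e-03 m)² = 7.211e-06 m²
R_2 = (1.73×10^-8)(45)/(7.211e-06) = 0.108 Ω
Seg 3: A = 0.811 mm² = 8.110e-07 m²
R_3 = (2.66×10^-8)(32.8)/(8.110e-07) = 1.076 Ω
R_total = R_1 + R_2 + R_3 = 4.19 Ω

4.19 Ω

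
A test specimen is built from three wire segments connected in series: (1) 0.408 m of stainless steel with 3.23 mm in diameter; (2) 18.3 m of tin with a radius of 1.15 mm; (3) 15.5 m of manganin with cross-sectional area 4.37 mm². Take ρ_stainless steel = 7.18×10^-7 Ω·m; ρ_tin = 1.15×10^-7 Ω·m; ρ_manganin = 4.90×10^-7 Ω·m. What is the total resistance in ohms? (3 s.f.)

2.28 Ω

Seg 1: A = π(d/2)² = π(1.6150e-03 m)² = 8.194e-06 m²
R_1 = (7.18×10^-7)(0.408)/(8.194e-06) = 0.03575 Ω
Seg 2: A = πr² = π(1.1500e-03 m)² = 4.155e-06 m²
R_2 = (1.15×10^-7)(18.3)/(4.155e-06) = 0.5065 Ω
Seg 3: A = 4.37 mm² = 4.370e-06 m²
R_3 = (4.90×10^-7)(15.5)/(4.370e-06) = 1.738 Ω
R_total = R_1 + R_2 + R_3 = 2.28 Ω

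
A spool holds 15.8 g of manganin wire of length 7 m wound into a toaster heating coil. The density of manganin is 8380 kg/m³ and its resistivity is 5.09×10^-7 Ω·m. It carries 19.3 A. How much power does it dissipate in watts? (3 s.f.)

4930 W

A = m/(density·L) = 0.0158/(8380×7) = 2.6935e-07 m²
R = ρL/A = (5.09×10^-7)(7)/(2.6935e-07) = 13.23 Ω
P = I²R = (19.3)² × 13.23 = 4930 W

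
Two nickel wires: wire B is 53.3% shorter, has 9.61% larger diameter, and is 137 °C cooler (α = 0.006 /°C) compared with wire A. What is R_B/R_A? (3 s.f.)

0.0692

R ∝ ρL/d² with ρ ∝ (1+αΔT), so R_B/R_A = (1 − 53.3/100) × (1 + 9.61/100)⁻² × (1 − 0.006×137)
= 0.467 × 0.8323 × 0.178 = 0.0692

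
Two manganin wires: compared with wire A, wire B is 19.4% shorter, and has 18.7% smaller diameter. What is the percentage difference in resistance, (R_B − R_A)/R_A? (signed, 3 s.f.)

R ∝ L/d², so R_B/R_A = (1 − 19.4/100) × (1 − 18.7/100)⁻²
= 0.806 × 1.513 = 1.219
(R_B − R_A)/R_A = 1.219 − 1 = 21.9%

21.9%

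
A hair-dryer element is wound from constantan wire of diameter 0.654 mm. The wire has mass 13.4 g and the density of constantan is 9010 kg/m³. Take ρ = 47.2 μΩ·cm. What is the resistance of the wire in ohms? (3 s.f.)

ρ = 47.2 μΩ·cm = 4.72×10^-7 Ω·m
A = π(d/2)² = π(3.2700e-04 m)² = 3.3593e-07 m²
L = m/(density·A) = 0.0134/(9010×3.3593e-07) = 4.427 m
R = ρL/A = (4.72×10^-7)(4.427)/(3.3593e-07) = 6.22 Ω

6.22 Ω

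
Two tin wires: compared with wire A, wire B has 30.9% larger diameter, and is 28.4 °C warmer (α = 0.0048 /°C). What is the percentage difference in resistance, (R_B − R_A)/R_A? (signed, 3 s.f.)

-33.7%

R ∝ ρL/d² with ρ ∝ (1+αΔT), so R_B/R_A = (1 + 30.9/100)⁻² × (1 + 0.0048×28.4)
= 0.5836 × 1.136 = 0.6632
(R_B − R_A)/R_A = 0.6632 − 1 = -33.7%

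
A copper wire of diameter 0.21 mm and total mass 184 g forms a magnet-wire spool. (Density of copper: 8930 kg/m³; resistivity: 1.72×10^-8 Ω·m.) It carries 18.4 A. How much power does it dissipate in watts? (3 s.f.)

A = π(d/2)² = π(1.0500e-04 m)² = 3.4636e-08 m²
L = m/(density·A) = 0.184/(8930×3.4636e-08) = 594.9 m
R = ρL/A = (1.72×10^-8)(594.9)/(3.4636e-08) = 295.4 Ω
P = I²R = (18.4)² × 295.4 = 1.00×10^5 W

1.00×10^5 W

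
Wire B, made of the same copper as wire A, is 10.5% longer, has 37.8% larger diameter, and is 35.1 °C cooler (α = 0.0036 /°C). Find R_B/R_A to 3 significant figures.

0.508

R ∝ ρL/d² with ρ ∝ (1+αΔT), so R_B/R_A = (1 + 10.5/100) × (1 + 37.8/100)⁻² × (1 − 0.0036×35.1)
= 1.105 × 0.5266 × 0.8736 = 0.508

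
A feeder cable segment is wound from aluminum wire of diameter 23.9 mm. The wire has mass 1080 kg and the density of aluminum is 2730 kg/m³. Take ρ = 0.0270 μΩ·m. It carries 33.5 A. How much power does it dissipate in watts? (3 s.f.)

59.6 W

ρ = 0.0270 μΩ·m = 2.70×10^-8 Ω·m
A = π(d/2)² = π(1.1950e-02 m)² = 4.4863e-04 m²
L = m/(density·A) = 1080/(2730×4.4863e-04) = 881.8 m
R = ρL/A = (2.70×10^-8)(881.8)/(4.4863e-04) = 0.05307 Ω
P = I²R = (33.5)² × 0.05307 = 59.6 W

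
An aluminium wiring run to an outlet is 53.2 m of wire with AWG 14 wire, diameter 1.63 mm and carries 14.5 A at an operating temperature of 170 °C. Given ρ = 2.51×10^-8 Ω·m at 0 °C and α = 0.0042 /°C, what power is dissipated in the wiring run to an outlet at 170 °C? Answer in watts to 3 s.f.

231 W

A = π(1.63/2 mm)² = π(8.1500e-04 m)² = 2.087e-06 m²
R₍0₎ = ρL/A = (2.51×10^-8)(53.2)/(2.087e-06) = 0.6399 Ω
R₍170₎ = R₍0₎(1 + αΔT) = 0.6399 × (1 + 0.0042×170) = 1.097 Ω
P = I²R = (14.5)² × 1.097 = 231 W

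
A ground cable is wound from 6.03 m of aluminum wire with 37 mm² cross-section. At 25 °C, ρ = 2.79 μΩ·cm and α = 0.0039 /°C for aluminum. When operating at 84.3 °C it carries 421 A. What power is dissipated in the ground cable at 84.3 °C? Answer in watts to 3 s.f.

992 W

ρ = 2.79 μΩ·cm = 2.79×10^-8 Ω·m
A = 37 mm² = 3.700e-05 m²
R₍25₎ = ρL/A = (2.79×10^-8)(6.03)/(3.700e-05) = 0.004547 Ω
R₍84.3₎ = R₍25₎(1 + αΔT) = 0.004547 × (1 + 0.0039×59.3) = 0.005599 Ω
P = I²R = (421)² × 0.005599 = 992 W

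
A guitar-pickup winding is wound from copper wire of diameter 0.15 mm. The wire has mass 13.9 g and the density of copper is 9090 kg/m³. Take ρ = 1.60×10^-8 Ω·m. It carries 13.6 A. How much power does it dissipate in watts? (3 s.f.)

14500 W

A = π(d/2)² = π(7.5000e-05 m)² = 1.7671e-08 m²
L = m/(density·A) = 0.0139/(9090×1.7671e-08) = 86.53 m
R = ρL/A = (1.60×10^-8)(86.53)/(1.7671e-08) = 78.35 Ω
P = I²R = (13.6)² × 78.35 = 14500 W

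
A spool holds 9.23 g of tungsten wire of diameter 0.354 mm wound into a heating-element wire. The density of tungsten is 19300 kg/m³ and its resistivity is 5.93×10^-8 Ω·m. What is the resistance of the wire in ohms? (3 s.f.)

A = π(d/2)² = π(1.7700e-04 m)² = 9.8423e-08 m²
L = m/(density·A) = 0.00923/(19300×9.8423e-08) = 4.859 m
R = ρL/A = (5.93×10^-8)(4.859)/(9.8423e-08) = 2.93 Ω

2.93 Ω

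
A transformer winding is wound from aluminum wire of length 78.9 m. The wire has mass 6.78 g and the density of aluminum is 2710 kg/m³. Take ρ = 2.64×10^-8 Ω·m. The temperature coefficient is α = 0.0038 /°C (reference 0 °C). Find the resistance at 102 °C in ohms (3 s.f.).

91.2 Ω

A = m/(density·L) = 0.00678/(2710×78.9) = 3.1709e-08 m²
R = ρL/A = (2.64×10^-8)(78.9)/(3.1709e-08) = 65.69 Ω
R(102 °C) = 65.69 × (1 + 0.0038×102) = 91.2 Ω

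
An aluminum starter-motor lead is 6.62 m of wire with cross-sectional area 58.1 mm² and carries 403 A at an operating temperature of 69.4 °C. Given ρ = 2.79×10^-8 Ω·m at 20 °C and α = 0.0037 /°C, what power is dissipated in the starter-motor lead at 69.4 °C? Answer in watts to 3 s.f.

A = 58.1 mm² = 5.810e-05 m²
R₍20₎ = ρL/A = (2.79×10^-8)(6.62)/(5.810e-05) = 0.003179 Ω
R₍69.4₎ = R₍20₎(1 + αΔT) = 0.003179 × (1 + 0.0037×49.4) = 0.00376 Ω
P = I²R = (403)² × 0.00376 = 611 W

611 W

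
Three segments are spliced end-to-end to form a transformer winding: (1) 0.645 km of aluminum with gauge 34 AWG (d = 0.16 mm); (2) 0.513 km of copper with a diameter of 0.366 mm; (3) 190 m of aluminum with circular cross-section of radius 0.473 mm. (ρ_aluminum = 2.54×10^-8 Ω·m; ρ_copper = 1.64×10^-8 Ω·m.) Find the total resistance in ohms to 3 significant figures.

Seg 1: A = π(0.16/2 mm)² = π(8.0000e-05 m)² = 2.011e-08 m²
R_1 = (2.54×10^-8)(645)/(2.011e-08) = 814.8 Ω
Seg 2: A = π(d/2)² = π(1.8300e-04 m)² = 1.052e-07 m²
R_2 = (1.64×10^-8)(513)/(1.052e-07) = 79.97 Ω
Seg 3: A = πr² = π(4.7300e-04 m)² = 7.029e-07 m²
R_3 = (2.54×10^-8)(190)/(7.029e-07) = 6.866 Ω
R_total = R_1 + R_2 + R_3 = 902 Ω

902 Ω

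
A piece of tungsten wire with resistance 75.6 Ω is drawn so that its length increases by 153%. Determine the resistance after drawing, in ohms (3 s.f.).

484 Ω

k = 1 + 153/100 = 2.53; volume constant ⇒ A' = A/k, so R' = k²R.
R' = 6.401 × 75.6 = 484 Ω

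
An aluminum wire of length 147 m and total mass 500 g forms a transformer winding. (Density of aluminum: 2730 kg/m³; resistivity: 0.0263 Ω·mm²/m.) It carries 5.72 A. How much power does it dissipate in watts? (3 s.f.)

102 W

ρ = 0.0263 Ω·mm²/m = 2.63×10^-8 Ω·m
A = m/(density·L) = 0.5/(2730×147) = 1.2459e-06 m²
R = ρL/A = (2.63×10^-8)(147)/(1.2459e-06) = 3.103 Ω
P = I²R = (5.72)² × 3.103 = 102 W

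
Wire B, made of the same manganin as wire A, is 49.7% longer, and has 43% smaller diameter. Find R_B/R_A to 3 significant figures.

R ∝ L/d², so R_B/R_A = (1 + 49.7/100) × (1 − 43/100)⁻²
= 1.497 × 3.078 = 4.61

4.61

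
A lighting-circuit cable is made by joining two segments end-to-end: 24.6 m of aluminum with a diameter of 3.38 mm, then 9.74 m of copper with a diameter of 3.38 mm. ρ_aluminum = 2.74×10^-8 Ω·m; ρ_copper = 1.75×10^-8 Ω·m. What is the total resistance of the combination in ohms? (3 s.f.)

0.0941 Ω

Segment 1: A = π(d/2)² = π(1.6900e-03 m)² = 8.973e-06 m²
R₁ = ρL/A = (2.74×10^-8)(24.6)/(8.973e-06) = 0.07512 Ω
R₂ = (1.75×10^-8)(9.74)/(8.973e-06) = 0.019 Ω
R = R₁ + R₂ = 0.0941 Ω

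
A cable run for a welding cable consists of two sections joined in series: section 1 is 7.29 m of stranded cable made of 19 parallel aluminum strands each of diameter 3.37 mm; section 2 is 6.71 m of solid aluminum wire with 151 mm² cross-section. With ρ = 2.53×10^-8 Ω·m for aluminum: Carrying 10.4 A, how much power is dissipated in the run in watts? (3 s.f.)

0.239 W

Section 1: A_strand = π(1.6850e-03)² = 8.920e-06 m²; R₁ = ρL/(N·A_s) = (2.53×10^-8)(7.29)/(19×8.920e-06) = 0.001088 Ω
Section 2: A = 151 mm² = 1.510e-04 m²
R₂ = (2.53×10^-8)(6.71)/(1.510e-04) = 0.001124 Ω
R = R₁ + R₂ = 0.002213 Ω
P = I²R = (10.4)² × 0.002213 = 0.239 W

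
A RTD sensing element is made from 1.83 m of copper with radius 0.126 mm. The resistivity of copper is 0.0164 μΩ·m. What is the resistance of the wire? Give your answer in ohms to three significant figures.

0.602 Ω

ρ = 0.0164 μΩ·m = 1.64×10^-8 Ω·m
A = πr² = π(1.2600e-04 m)² = 4.988e-08 m²
R = ρL/A = (1.64×10^-8)(1.83 m)/(4.988e-08 m²) = 0.602 Ω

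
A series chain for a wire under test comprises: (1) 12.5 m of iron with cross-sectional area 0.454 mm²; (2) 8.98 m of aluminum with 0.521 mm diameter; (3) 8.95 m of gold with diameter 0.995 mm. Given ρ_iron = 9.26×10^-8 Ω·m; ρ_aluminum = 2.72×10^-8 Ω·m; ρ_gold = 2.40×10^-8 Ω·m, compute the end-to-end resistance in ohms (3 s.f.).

Seg 1: A = 0.454 mm² = 4.540e-07 m²
R_1 = (9.26×10^-8)(12.5)/(4.540e-07) = 2.55 Ω
Seg 2: A = π(d/2)² = π(2.6050e-04 m)² = 2.132e-07 m²
R_2 = (2.72×10^-8)(8.98)/(2.132e-07) = 1.146 Ω
Seg 3: A = π(d/2)² = π(4.9750e-04 m)² = 7.776e-07 m²
R_3 = (2.40×10^-8)(8.95)/(7.776e-07) = 0.2762 Ω
R_total = R_1 + R_2 + R_3 = 3.97 Ω

3.97 Ω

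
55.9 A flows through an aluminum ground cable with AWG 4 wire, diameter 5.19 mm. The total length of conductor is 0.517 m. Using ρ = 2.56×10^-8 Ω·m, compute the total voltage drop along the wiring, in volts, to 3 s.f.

A = π(5.19/2 mm)² = π(2.5950e-03 m)² = 2.116e-05 m²
R = ρL/A = (2.56×10^-8)(0.517)/(2.116e-05) = 6.256×10^-4 Ω
V = IR = 55.9 × 6.256×10^-4 = 0.0350 V

0.0350 V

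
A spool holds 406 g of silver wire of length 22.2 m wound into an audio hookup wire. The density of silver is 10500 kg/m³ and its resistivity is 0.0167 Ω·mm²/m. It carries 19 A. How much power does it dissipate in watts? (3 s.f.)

ρ = 0.0167 Ω·mm²/m = 1.67×10^-8 Ω·m
A = m/(density·L) = 0.406/(10500×22.2) = 1.7417e-06 m²
R = ρL/A = (1.67×10^-8)(22.2)/(1.7417e-06) = 0.2129 Ω
P = I²R = (19)² × 0.2129 = 76.8 W

76.8 W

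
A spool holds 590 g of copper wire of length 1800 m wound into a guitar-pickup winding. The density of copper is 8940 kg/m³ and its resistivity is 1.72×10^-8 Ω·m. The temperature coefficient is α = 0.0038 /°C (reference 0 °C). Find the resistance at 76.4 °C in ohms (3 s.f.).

1090 Ω

A = m/(density·L) = 0.59/(8940×1800) = 3.6664e-08 m²
R = ρL/A = (1.72×10^-8)(1800)/(3.6664e-08) = 844.4 Ω
R(76.4 °C) = 844.4 × (1 + 0.0038×76.4) = 1090 Ω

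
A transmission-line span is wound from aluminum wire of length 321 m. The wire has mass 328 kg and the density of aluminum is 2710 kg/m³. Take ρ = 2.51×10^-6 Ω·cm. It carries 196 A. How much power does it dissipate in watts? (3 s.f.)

ρ = 2.51×10^-6 Ω·cm = 2.51×10^-8 Ω·m
A = m/(density·L) = 328/(2710×321) = 3.7705e-04 m²
R = ρL/A = (2.51×10^-8)(321)/(3.7705e-04) = 0.02137 Ω
P = I²R = (196)² × 0.02137 = 821 W

821 W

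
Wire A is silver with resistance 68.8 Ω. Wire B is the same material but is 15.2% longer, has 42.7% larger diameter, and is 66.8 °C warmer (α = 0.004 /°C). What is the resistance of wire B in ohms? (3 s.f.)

R ∝ ρL/d² with ρ ∝ (1+αΔT), so R_B/R_A = (1 + 15.2/100) × (1 + 42.7/100)⁻² × (1 + 0.004×66.8)
= 1.152 × 0.4911 × 1.267 = 0.7169
R_B = 0.7169 × 68.8 = 49.3 Ω

49.3 Ω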